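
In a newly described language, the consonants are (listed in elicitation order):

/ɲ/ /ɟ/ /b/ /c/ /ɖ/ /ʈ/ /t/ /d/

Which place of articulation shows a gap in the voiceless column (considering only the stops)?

bilabial

Voiceless: /t/ (alveolar), /ʈ/ (retroflex), /c/ (palatal).
Voiced: /b/ (bilabial), /d/ (alveolar), /ɖ/ (retroflex), /ɟ/ (palatal).
Every place of articulation has a voiceless member except bilabial, where /p/ would be expected.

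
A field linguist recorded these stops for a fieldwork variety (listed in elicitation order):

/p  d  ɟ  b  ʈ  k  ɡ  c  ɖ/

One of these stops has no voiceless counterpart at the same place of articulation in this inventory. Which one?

/d/

Bilabial: /p/ ~ /b/
Retroflex: /ʈ/ ~ /ɖ/
Palatal: /c/ ~ /ɟ/
Velar: /k/ ~ /ɡ/
Alveolar: only /d/ (voiced); no voiceless partner.
So /d/ is the unpaired segment.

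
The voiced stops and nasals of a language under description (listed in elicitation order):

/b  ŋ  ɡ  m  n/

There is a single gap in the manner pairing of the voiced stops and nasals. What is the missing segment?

/d/

Oral stop: /b/ (bilabial), /ɡ/ (velar).
Nasal: /m/ (bilabial), /n/ (alveolar), /ŋ/ (velar).
The alveolar row has no oral stop member, so the gap is the alveolar oral stop /d/.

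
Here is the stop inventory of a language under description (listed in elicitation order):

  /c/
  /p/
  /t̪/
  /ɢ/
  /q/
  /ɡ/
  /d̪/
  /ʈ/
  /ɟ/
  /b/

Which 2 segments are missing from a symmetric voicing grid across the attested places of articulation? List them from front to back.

/ɖ/, /k/

bilabial: voiceless /p/, voiced /b/.
dental: voiceless /t̪/, voiced /d̪/.
retroflex: voiceless /ʈ/, voiced —.
palatal: voiceless /c/, voiced /ɟ/.
velar: voiceless —, voiced /ɡ/.
uvular: voiceless /q/, voiced /ɢ/.
Gaps, from front to back: retroflex lacks voiced (/ɖ/); velar lacks voiceless (/k/).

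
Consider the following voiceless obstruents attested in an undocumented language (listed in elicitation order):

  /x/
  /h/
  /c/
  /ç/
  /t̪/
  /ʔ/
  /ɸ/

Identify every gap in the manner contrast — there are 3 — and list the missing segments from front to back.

Stop: /t̪/ (dental), /c/ (palatal), /ʔ/ (glottal).
Fricative: /ɸ/ (bilabial), /ç/ (palatal), /x/ (velar), /h/ (glottal).
Gaps, from front to back: bilabial lacks stop (/p/); dental lacks fricative (/θ/); velar lacks stop (/k/).

/p/, /θ/, /k/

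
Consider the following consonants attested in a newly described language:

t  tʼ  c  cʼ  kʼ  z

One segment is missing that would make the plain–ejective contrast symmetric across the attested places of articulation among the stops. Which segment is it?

Plain: /t/ (alveolar), /c/ (palatal).
Ejective: /tʼ/ (alveolar), /cʼ/ (palatal), /kʼ/ (velar).
The velar row has no plain member, so the gap is the plain velar stop /k/.

/k/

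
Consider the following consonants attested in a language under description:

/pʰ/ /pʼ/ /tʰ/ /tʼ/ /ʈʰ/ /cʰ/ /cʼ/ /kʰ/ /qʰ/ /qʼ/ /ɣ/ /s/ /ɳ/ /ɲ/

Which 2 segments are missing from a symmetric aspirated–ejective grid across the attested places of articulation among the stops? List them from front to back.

bilabial: aspirated /pʰ/, ejective /pʼ/.
alveolar: aspirated /tʰ/, ejective /tʼ/.
retroflex: aspirated /ʈʰ/, ejective —.
palatal: aspirated /cʰ/, ejective /cʼ/.
velar: aspirated /kʰ/, ejective —.
uvular: aspirated /qʰ/, ejective /qʼ/.
Gaps, from front to back: retroflex lacks ejective (/ʈʼ/); velar lacks ejective (/kʼ/).

/ʈʼ/, /kʼ/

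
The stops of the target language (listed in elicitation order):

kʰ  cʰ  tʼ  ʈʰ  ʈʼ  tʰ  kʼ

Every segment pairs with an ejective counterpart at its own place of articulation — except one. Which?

/cʰ/

Alveolar: /tʰ/ ~ /tʼ/
Retroflex: /ʈʰ/ ~ /ʈʼ/
Velar: /kʰ/ ~ /kʼ/
Palatal: only /cʰ/ (aspirated); no ejective partner.
So /cʰ/ is the unpaired segment.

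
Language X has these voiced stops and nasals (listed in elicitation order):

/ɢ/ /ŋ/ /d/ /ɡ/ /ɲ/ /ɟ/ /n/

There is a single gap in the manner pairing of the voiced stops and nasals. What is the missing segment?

/ɴ/

place of articulation  oral stop  nasal   
alveolar          d         n       
palatal           ɟ         ɲ       
velar             ɡ         ŋ       
uvular            ɢ         —       
The uvular row has no nasal member, so the gap is the uvular nasal /ɴ/.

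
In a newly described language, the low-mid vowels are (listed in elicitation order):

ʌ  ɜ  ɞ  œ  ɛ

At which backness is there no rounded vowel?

back

backness          unrounded  rounded 
front             ɛ         œ       
central           ɜ         ɞ       
back              ʌ         —       
Every backness has a rounded member except back, where /ɔ/ would be expected.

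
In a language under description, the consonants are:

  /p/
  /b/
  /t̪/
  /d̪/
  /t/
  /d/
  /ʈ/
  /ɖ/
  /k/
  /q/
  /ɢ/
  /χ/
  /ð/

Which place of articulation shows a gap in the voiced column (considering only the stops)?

bilabial: voiceless /p/, voiced /b/.
dental: voiceless /t̪/, voiced /d̪/.
alveolar: voiceless /t/, voiced /d/.
retroflex: voiceless /ʈ/, voiced /ɖ/.
velar: voiceless /k/, voiced —.
uvular: voiceless /q/, voiced /ɢ/.
Every place of articulation has a voiced member except velar, where /ɡ/ would be expected.

velar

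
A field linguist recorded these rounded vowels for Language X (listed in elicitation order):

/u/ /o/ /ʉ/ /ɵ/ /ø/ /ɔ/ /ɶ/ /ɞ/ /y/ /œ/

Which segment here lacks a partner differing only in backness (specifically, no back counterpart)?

/ɶ/

High: /y/ ~ /ʉ/ ~ /u/
High-mid: /ø/ ~ /ɵ/ ~ /o/
Low-mid: /œ/ ~ /ɞ/ ~ /ɔ/
Low: only /ɶ/ (front); no back partner.
So /ɶ/ is the unpaired segment.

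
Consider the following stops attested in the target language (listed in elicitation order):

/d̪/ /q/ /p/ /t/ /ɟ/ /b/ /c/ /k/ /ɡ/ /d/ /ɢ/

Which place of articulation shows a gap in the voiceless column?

place of articulation  voiceless  voiced  
bilabial          p         b       
dental            —         d̪      
alveolar          t         d       
palatal           c         ɟ       
velar             k         ɡ       
uvular            q         ɢ       
Every place of articulation has a voiceless member except dental, where /t̪/ would be expected.

dental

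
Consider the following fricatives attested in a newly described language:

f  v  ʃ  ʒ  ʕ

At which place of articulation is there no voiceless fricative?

pharyngeal

place of articulation  voiceless  voiced  
labiodental       f         v       
postalveolar      ʃ         ʒ       
pharyngeal        —         ʕ       
Every place of articulation has a voiceless member except pharyngeal, where /ħ/ would be expected.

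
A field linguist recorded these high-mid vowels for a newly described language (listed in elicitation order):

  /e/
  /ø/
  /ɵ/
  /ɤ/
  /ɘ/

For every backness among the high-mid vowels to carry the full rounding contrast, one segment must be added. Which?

backness          unrounded  rounded 
front             e         ø       
central           ɘ         ɵ       
back              ɤ         —       
The back row has no rounded member, so the gap is the back rounded vowel /o/.

/o/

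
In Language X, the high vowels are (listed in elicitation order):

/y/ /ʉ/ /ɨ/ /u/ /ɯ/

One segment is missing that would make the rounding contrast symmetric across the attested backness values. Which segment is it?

front: unrounded —, rounded /y/.
central: unrounded /ɨ/, rounded /ʉ/.
back: unrounded /ɯ/, rounded /u/.
The front row has no unrounded member, so the gap is the front unrounded vowel /i/.

/i/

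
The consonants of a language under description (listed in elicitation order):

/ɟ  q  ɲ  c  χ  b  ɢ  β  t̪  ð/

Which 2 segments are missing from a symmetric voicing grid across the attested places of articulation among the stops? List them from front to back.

/p/, /d̪/

Voiceless: /t̪/ (dental), /c/ (palatal), /q/ (uvular).
Voiced: /b/ (bilabial), /ɟ/ (palatal), /ɢ/ (uvular).
Gaps, from front to back: bilabial lacks voiceless (/p/); dental lacks voiced (/d̪/).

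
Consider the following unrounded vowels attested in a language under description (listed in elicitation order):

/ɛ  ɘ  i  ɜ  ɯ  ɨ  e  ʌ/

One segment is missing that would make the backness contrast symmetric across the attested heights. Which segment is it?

/ɤ/

high: front /i/, central /ɨ/, back /ɯ/.
high-mid: front /e/, central /ɘ/, back —.
low-mid: front /ɛ/, central /ɜ/, back /ʌ/.
The high-mid row has no back member, so the gap is the high-mid back unrounded vowel /ɤ/.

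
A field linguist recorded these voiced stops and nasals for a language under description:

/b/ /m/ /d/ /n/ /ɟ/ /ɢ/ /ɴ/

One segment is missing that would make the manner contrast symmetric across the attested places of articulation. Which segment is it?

/ɲ/

bilabial: oral stop /b/, nasal /m/.
alveolar: oral stop /d/, nasal /n/.
palatal: oral stop /ɟ/, nasal —.
uvular: oral stop /ɢ/, nasal /ɴ/.
The palatal row has no nasal member, so the gap is the palatal nasal /ɲ/.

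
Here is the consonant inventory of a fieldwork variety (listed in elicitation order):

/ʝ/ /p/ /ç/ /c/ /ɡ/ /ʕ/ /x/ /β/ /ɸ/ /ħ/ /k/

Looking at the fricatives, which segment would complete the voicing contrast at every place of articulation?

Voiceless: /ɸ/ (bilabial), /ç/ (palatal), /x/ (velar), /ħ/ (pharyngeal).
Voiced: /β/ (bilabial), /ʝ/ (palatal), /ʕ/ (pharyngeal).
The velar row has no voiced member, so the gap is the voiced velar fricative /ɣ/.

/ɣ/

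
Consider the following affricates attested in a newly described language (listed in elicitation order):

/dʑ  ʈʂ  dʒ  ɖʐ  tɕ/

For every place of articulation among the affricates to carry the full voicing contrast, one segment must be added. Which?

place of articulation  voiceless  voiced  
postalveolar      —         dʒ      
retroflex         ʈʂ        ɖʐ      
alveolo-palatal   tɕ        dʑ      
The postalveolar row has no voiceless member, so the gap is the voiceless postalveolar affricate /tʃ/.

/tʃ/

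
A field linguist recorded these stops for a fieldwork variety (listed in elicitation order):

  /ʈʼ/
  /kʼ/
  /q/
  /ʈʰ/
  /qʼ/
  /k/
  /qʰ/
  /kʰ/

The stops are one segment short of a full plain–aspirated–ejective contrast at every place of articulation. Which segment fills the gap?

retroflex: plain —, aspirated /ʈʰ/, ejective /ʈʼ/.
velar: plain /k/, aspirated /kʰ/, ejective /kʼ/.
uvular: plain /q/, aspirated /qʰ/, ejective /qʼ/.
The retroflex row has no plain member, so the gap is the plain retroflex stop /ʈ/.

/ʈ/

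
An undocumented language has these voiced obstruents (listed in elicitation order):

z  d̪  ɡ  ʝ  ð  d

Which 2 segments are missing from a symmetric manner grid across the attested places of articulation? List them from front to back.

/ɟ/, /ɣ/

Stop: /d̪/ (dental), /d/ (alveolar), /ɡ/ (velar).
Fricative: /ð/ (dental), /z/ (alveolar), /ʝ/ (palatal).
Gaps, from front to back: palatal lacks stop (/ɟ/); velar lacks fricative (/ɣ/).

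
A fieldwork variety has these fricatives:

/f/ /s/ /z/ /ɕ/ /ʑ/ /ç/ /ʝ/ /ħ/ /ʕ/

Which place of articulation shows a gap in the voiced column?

labiodental

labiodental: voiceless /f/, voiced —.
alveolar: voiceless /s/, voiced /z/.
alveolo-palatal: voiceless /ɕ/, voiced /ʑ/.
palatal: voiceless /ç/, voiced /ʝ/.
pharyngeal: voiceless /ħ/, voiced /ʕ/.
Every place of articulation has a voiced member except labiodental, where /v/ would be expected.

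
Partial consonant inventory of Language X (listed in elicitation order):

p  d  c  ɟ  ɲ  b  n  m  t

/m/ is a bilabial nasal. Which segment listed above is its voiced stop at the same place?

/b/

The voiced stop at the same place is a voiced bilabial stop — in this inventory, /b/.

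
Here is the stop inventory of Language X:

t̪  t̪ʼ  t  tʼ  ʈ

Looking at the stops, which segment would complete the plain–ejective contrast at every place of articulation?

Plain: /t̪/ (dental), /t/ (alveolar), /ʈ/ (retroflex).
Ejective: /t̪ʼ/ (dental), /tʼ/ (alveolar).
The retroflex row has no ejective member, so the gap is the ejective retroflex stop /ʈʼ/.

/ʈʼ/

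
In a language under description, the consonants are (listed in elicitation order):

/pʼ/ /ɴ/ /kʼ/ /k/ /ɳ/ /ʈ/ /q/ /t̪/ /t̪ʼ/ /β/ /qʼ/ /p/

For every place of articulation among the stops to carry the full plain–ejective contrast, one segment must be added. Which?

/ʈʼ/

place of articulation  plain     ejective
bilabial          p         pʼ      
dental            t̪        t̪ʼ     
retroflex         ʈ         —       
velar             k         kʼ      
uvular            q         qʼ      
The retroflex row has no ejective member, so the gap is the ejective retroflex stop /ʈʼ/.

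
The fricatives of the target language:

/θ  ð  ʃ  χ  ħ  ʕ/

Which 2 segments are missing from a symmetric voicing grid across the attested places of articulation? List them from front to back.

/ʒ/, /ʁ/

place of articulation  voiceless  voiced  
dental            θ         ð       
postalveolar      ʃ         —       
uvular            χ         —       
pharyngeal        ħ         ʕ       
Gaps, from front to back: postalveolar lacks voiced (/ʒ/); uvular lacks voiced (/ʁ/).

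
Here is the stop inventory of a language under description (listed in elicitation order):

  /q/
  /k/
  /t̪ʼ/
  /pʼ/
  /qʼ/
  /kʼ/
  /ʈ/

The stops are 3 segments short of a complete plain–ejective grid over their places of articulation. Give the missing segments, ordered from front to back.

place of articulation  plain     ejective
bilabial          —         pʼ      
dental            —         t̪ʼ     
retroflex         ʈ         —       
velar             k         kʼ      
uvular            q         qʼ      
Gaps, from front to back: bilabial lacks plain (/p/); dental lacks plain (/t̪/); retroflex lacks ejective (/ʈʼ/).

/p/, /t̪/, /ʈʼ/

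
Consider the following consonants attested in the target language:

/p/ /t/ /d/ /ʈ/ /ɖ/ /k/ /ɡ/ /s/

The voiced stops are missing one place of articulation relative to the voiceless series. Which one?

Voiceless: /p/ (bilabial), /t/ (alveolar), /ʈ/ (retroflex), /k/ (velar).
Voiced: /d/ (alveolar), /ɖ/ (retroflex), /ɡ/ (velar).
Every place of articulation has a voiced member except bilabial, where /b/ would be expected.

bilabial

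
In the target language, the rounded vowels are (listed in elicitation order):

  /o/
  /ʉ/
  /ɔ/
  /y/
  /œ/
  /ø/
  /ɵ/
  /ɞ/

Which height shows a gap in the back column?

height            front     central   back    
high              y         ʉ         —       
high-mid          ø         ɵ         o       
low-mid           œ         ɞ         ɔ       
Every height has a back member except high, where /u/ would be expected.

high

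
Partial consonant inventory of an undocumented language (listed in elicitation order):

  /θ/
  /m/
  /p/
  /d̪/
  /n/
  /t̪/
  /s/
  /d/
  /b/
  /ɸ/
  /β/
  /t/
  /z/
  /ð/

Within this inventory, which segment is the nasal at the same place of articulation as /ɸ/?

/ɸ/ is a voiceless bilabial fricative.
The nasal at the same place is a bilabial nasal — in this inventory, /m/.

/m/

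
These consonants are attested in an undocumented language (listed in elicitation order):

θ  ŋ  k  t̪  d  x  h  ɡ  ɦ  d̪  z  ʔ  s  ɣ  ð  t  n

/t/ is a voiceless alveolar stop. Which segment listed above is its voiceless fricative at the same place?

/s/

The voiceless fricative at the same place is a voiceless alveolar fricative — in this inventory, /s/.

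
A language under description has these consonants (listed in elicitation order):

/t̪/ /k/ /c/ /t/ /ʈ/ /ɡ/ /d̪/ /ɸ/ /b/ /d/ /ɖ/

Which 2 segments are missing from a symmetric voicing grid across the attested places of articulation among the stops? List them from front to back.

/p/, /ɟ/

Voiceless: /t̪/ (dental), /t/ (alveolar), /ʈ/ (retroflex), /c/ (palatal), /k/ (velar).
Voiced: /b/ (bilabial), /d̪/ (dental), /d/ (alveolar), /ɖ/ (retroflex), /ɡ/ (velar).
Gaps, from front to back: bilabial lacks voiceless (/p/); palatal lacks voiced (/ɟ/).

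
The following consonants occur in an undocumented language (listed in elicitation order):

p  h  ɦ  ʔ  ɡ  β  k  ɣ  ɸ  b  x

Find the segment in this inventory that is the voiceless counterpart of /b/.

/b/ is a voiced bilabial stop.
The voiceless counterpart is a voiceless bilabial stop — in this inventory, /p/.

/p/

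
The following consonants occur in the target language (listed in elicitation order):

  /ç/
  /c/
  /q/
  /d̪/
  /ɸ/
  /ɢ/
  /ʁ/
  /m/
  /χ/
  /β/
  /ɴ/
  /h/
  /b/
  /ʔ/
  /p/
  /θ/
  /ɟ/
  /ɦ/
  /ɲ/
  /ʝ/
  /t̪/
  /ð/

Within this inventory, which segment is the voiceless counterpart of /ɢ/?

/q/

/ɢ/ is a voiced uvular stop.
The voiceless counterpart is a voiceless uvular stop — in this inventory, /q/.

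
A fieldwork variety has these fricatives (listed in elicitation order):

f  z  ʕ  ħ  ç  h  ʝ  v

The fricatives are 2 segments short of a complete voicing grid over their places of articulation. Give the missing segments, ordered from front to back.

labiodental: voiceless /f/, voiced /v/.
alveolar: voiceless —, voiced /z/.
palatal: voiceless /ç/, voiced /ʝ/.
pharyngeal: voiceless /ħ/, voiced /ʕ/.
glottal: voiceless /h/, voiced —.
Gaps, from front to back: alveolar lacks voiceless (/s/); glottal lacks voiced (/ɦ/).

/s/, /ɦ/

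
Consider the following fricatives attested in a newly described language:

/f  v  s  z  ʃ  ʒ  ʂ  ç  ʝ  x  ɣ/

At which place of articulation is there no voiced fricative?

place of articulation  voiceless  voiced  
labiodental       f         v       
alveolar          s         z       
postalveolar      ʃ         ʒ       
retroflex         ʂ         —       
palatal           ç         ʝ       
velar             x         ɣ       
Every place of articulation has a voiced member except retroflex, where /ʐ/ would be expected.

retroflex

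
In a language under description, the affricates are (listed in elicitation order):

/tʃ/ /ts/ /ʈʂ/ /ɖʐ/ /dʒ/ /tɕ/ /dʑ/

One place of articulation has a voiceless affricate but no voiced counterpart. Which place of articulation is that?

Voiceless: /ts/ (alveolar), /tʃ/ (postalveolar), /ʈʂ/ (retroflex), /tɕ/ (alveolo-palatal).
Voiced: /dʒ/ (postalveolar), /ɖʐ/ (retroflex), /dʑ/ (alveolo-palatal).
Every place of articulation has a voiced member except alveolar, where /dz/ would be expected.

alveolar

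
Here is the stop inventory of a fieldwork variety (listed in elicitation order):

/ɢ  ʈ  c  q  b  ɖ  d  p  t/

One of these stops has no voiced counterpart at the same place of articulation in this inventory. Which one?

/c/

Bilabial: /p/ ~ /b/
Alveolar: /t/ ~ /d/
Retroflex: /ʈ/ ~ /ɖ/
Uvular: /q/ ~ /ɢ/
Palatal: only /c/ (voiceless); no voiced partner.
So /c/ is the unpaired segment.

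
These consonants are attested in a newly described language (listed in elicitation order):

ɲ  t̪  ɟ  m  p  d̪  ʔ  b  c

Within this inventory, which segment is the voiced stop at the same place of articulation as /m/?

/m/ is a bilabial nasal.
The voiced stop at the same place is a voiced bilabial stop — in this inventory, /b/.

/b/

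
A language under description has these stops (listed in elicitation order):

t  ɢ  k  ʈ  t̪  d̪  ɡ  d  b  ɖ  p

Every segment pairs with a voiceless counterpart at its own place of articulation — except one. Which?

Bilabial: /p/ ~ /b/
Dental: /t̪/ ~ /d̪/
Alveolar: /t/ ~ /d/
Retroflex: /ʈ/ ~ /ɖ/
Velar: /k/ ~ /ɡ/
Uvular: only /ɢ/ (voiced); no voiceless partner.
So /ɢ/ is the unpaired segment.

/ɢ/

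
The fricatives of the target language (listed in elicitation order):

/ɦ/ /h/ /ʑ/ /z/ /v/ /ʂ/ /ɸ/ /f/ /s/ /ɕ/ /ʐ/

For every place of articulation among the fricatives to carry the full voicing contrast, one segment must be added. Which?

/β/

bilabial: voiceless /ɸ/, voiced —.
labiodental: voiceless /f/, voiced /v/.
alveolar: voiceless /s/, voiced /z/.
retroflex: voiceless /ʂ/, voiced /ʐ/.
alveolo-palatal: voiceless /ɕ/, voiced /ʑ/.
glottal: voiceless /h/, voiced /ɦ/.
The bilabial row has no voiced member, so the gap is the voiced bilabial fricative /β/.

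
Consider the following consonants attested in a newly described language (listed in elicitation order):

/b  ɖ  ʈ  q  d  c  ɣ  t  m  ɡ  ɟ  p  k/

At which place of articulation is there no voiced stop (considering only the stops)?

bilabial: voiceless /p/, voiced /b/.
alveolar: voiceless /t/, voiced /d/.
retroflex: voiceless /ʈ/, voiced /ɖ/.
palatal: voiceless /c/, voiced /ɟ/.
velar: voiceless /k/, voiced /ɡ/.
uvular: voiceless /q/, voiced —.
Every place of articulation has a voiced member except uvular, where /ɢ/ would be expected.

uvular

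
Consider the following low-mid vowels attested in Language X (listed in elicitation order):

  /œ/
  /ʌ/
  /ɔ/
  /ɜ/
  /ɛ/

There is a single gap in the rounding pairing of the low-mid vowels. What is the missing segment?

/ɞ/

front: unrounded /ɛ/, rounded /œ/.
central: unrounded /ɜ/, rounded —.
back: unrounded /ʌ/, rounded /ɔ/.
The central row has no rounded member, so the gap is the central rounded vowel /ɞ/.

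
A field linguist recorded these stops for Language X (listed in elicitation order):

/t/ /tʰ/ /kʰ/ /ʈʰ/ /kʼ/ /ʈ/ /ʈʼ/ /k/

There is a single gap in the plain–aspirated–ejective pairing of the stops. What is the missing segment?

/tʼ/

place of articulation  plain     aspirated  ejective
alveolar          t         tʰ        —       
retroflex         ʈ         ʈʰ        ʈʼ      
velar             k         kʰ        kʼ      
The alveolar row has no ejective member, so the gap is the ejective alveolar stop /tʼ/.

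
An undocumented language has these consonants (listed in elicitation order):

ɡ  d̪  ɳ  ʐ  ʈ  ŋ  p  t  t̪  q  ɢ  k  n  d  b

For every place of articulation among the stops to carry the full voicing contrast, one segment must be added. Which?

bilabial: voiceless /p/, voiced /b/.
dental: voiceless /t̪/, voiced /d̪/.
alveolar: voiceless /t/, voiced /d/.
retroflex: voiceless /ʈ/, voiced —.
velar: voiceless /k/, voiced /ɡ/.
uvular: voiceless /q/, voiced /ɢ/.
The retroflex row has no voiced member, so the gap is the voiced retroflex stop /ɖ/.

/ɖ/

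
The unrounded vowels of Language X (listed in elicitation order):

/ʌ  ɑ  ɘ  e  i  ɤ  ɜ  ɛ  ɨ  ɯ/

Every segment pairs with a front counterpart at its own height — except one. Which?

High: /i/ ~ /ɨ/ ~ /ɯ/
High-mid: /e/ ~ /ɘ/ ~ /ɤ/
Low-mid: /ɛ/ ~ /ɜ/ ~ /ʌ/
Low: only /ɑ/ (back); no front partner.
So /ɑ/ is the unpaired segment.

/ɑ/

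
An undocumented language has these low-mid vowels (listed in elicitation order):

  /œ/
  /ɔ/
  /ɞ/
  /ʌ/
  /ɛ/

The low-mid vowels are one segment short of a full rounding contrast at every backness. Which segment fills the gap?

/ɜ/

backness          unrounded  rounded 
front             ɛ         œ       
central           —         ɞ       
back              ʌ         ɔ       
The central row has no unrounded member, so the gap is the central unrounded vowel /ɜ/.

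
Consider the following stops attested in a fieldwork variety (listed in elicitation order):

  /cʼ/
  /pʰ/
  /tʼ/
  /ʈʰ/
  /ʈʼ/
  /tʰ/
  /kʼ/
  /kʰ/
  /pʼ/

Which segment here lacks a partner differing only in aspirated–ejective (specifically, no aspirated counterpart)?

Bilabial: /pʰ/ ~ /pʼ/
Alveolar: /tʰ/ ~ /tʼ/
Retroflex: /ʈʰ/ ~ /ʈʼ/
Velar: /kʰ/ ~ /kʼ/
Palatal: only /cʼ/ (ejective); no aspirated partner.
So /cʼ/ is the unpaired segment.

/cʼ/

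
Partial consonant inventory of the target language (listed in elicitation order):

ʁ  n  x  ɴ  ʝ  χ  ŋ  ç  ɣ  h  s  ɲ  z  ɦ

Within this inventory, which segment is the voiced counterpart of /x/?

/x/ is a voiceless velar fricative.
The voiced counterpart is a voiced velar fricative — in this inventory, /ɣ/.

/ɣ/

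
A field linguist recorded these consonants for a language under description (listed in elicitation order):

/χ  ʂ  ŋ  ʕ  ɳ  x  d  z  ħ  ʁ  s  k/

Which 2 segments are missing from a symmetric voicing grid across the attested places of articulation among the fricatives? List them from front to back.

place of articulation  voiceless  voiced  
alveolar          s         z       
retroflex         ʂ         —       
velar             x         —       
uvular            χ         ʁ       
pharyngeal        ħ         ʕ       
Gaps, from front to back: retroflex lacks voiced (/ʐ/); velar lacks voiced (/ɣ/).

/ʐ/, /ɣ/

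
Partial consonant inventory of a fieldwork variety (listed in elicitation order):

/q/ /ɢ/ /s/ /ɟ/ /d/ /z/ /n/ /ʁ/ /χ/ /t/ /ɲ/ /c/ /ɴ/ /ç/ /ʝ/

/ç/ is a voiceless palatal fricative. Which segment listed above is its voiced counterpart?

The voiced counterpart is a voiced palatal fricative — in this inventory, /ʝ/.

/ʝ/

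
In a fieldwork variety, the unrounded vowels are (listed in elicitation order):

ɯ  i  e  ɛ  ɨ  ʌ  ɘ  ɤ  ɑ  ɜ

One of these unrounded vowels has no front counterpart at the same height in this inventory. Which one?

High: /i/ ~ /ɨ/ ~ /ɯ/
High-mid: /e/ ~ /ɘ/ ~ /ɤ/
Low-mid: /ɛ/ ~ /ɜ/ ~ /ʌ/
Low: only /ɑ/ (back); no front partner.
So /ɑ/ is the unpaired segment.

/ɑ/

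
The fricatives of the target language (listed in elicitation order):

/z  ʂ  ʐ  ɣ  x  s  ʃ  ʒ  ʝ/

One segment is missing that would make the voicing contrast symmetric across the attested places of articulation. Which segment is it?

/ç/

place of articulation  voiceless  voiced  
alveolar          s         z       
postalveolar      ʃ         ʒ       
retroflex         ʂ         ʐ       
palatal           —         ʝ       
velar             x         ɣ       
The palatal row has no voiceless member, so the gap is the voiceless palatal fricative /ç/.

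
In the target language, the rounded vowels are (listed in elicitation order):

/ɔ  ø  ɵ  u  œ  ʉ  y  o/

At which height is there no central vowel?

low-mid

Front: /y/ (high), /ø/ (high-mid), /œ/ (low-mid).
Central: /ʉ/ (high), /ɵ/ (high-mid).
Back: /u/ (high), /o/ (high-mid), /ɔ/ (low-mid).
Every height has a central member except low-mid, where /ɞ/ would be expected.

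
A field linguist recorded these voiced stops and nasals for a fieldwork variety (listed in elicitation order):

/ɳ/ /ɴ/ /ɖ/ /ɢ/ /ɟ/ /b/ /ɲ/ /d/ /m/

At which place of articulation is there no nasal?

alveolar

place of articulation  oral stop  nasal   
bilabial          b         m       
alveolar          d         —       
retroflex         ɖ         ɳ       
palatal           ɟ         ɲ       
uvular            ɢ         ɴ       
Every place of articulation has a nasal member except alveolar, where /n/ would be expected.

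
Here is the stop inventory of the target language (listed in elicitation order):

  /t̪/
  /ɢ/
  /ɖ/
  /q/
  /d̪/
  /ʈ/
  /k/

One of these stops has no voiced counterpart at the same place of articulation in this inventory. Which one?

Dental: /t̪/ ~ /d̪/
Retroflex: /ʈ/ ~ /ɖ/
Uvular: /q/ ~ /ɢ/
Velar: only /k/ (voiceless); no voiced partner.
So /k/ is the unpaired segment.

/k/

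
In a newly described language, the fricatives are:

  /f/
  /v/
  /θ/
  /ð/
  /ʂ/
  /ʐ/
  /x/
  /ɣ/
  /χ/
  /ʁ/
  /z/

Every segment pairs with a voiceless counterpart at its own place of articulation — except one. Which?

Labiodental: /f/ ~ /v/
Dental: /θ/ ~ /ð/
Retroflex: /ʂ/ ~ /ʐ/
Velar: /x/ ~ /ɣ/
Uvular: /χ/ ~ /ʁ/
Alveolar: only /z/ (voiced); no voiceless partner.
So /z/ is the unpaired segment.

/z/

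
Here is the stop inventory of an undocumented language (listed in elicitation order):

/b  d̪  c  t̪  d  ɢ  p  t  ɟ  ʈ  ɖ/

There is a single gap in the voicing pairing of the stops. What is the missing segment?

/q/

place of articulation  voiceless  voiced  
bilabial          p         b       
dental            t̪        d̪      
alveolar          t         d       
retroflex         ʈ         ɖ       
palatal           c         ɟ       
uvular            —         ɢ       
The uvular row has no voiceless member, so the gap is the voiceless uvular stop /q/.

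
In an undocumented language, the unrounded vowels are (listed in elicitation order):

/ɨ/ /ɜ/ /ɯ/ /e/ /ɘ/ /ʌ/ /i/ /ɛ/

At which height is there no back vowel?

Front: /i/ (high), /e/ (high-mid), /ɛ/ (low-mid).
Central: /ɨ/ (high), /ɘ/ (high-mid), /ɜ/ (low-mid).
Back: /ɯ/ (high), /ʌ/ (low-mid).
Every height has a back member except high-mid, where /ɤ/ would be expected.

high-mid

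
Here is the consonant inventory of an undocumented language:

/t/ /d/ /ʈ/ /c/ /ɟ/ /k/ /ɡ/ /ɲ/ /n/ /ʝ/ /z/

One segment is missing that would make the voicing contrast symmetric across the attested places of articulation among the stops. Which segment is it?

/ɖ/

alveolar: voiceless /t/, voiced /d/.
retroflex: voiceless /ʈ/, voiced —.
palatal: voiceless /c/, voiced /ɟ/.
velar: voiceless /k/, voiced /ɡ/.
The retroflex row has no voiced member, so the gap is the voiced retroflex stop /ɖ/.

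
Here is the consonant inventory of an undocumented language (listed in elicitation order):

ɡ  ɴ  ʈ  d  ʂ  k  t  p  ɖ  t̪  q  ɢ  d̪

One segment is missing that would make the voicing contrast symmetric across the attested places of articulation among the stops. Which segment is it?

place of articulation  voiceless  voiced  
bilabial          p         —       
dental            t̪        d̪      
alveolar          t         d       
retroflex         ʈ         ɖ       
velar             k         ɡ       
uvular            q         ɢ       
The bilabial row has no voiced member, so the gap is the voiced bilabial stop /b/.

/b/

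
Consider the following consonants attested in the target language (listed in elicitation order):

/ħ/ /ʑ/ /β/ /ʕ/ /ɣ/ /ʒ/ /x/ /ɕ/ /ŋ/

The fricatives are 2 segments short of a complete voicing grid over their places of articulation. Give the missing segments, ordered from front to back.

/ɸ/, /ʃ/

Voiceless: /ɕ/ (alveolo-palatal), /x/ (velar), /ħ/ (pharyngeal).
Voiced: /β/ (bilabial), /ʒ/ (postalveolar), /ʑ/ (alveolo-palatal), /ɣ/ (velar), /ʕ/ (pharyngeal).
Gaps, from front to back: bilabial lacks voiceless (/ɸ/); postalveolar lacks voiceless (/ʃ/).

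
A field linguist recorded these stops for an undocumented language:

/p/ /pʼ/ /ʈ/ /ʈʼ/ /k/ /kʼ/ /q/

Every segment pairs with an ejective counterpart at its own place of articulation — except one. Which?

Bilabial: /p/ ~ /pʼ/
Retroflex: /ʈ/ ~ /ʈʼ/
Velar: /k/ ~ /kʼ/
Uvular: only /q/ (plain); no ejective partner.
So /q/ is the unpaired segment.

/q/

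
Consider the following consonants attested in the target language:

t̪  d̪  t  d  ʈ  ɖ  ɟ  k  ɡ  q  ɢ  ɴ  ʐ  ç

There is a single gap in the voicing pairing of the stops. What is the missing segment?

/c/

Voiceless: /t̪/ (dental), /t/ (alveolar), /ʈ/ (retroflex), /k/ (velar), /q/ (uvular).
Voiced: /d̪/ (dental), /d/ (alveolar), /ɖ/ (retroflex), /ɟ/ (palatal), /ɡ/ (velar), /ɢ/ (uvular).
The palatal row has no voiceless member, so the gap is the voiceless palatal stop /c/.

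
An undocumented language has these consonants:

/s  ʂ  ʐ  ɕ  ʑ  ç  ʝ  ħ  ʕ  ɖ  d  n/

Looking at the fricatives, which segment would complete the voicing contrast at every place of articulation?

/z/

Voiceless: /s/ (alveolar), /ʂ/ (retroflex), /ɕ/ (alveolo-palatal), /ç/ (palatal), /ħ/ (pharyngeal).
Voiced: /ʐ/ (retroflex), /ʑ/ (alveolo-palatal), /ʝ/ (palatal), /ʕ/ (pharyngeal).
The alveolar row has no voiced member, so the gap is the voiced alveolar fricative /z/.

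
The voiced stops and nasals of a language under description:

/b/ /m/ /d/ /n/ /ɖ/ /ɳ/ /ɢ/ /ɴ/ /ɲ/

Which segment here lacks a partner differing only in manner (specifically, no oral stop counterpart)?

Bilabial: /b/ ~ /m/
Alveolar: /d/ ~ /n/
Retroflex: /ɖ/ ~ /ɳ/
Uvular: /ɢ/ ~ /ɴ/
Palatal: only /ɲ/ (nasal); no oral stop partner.
So /ɲ/ is the unpaired segment.

/ɲ/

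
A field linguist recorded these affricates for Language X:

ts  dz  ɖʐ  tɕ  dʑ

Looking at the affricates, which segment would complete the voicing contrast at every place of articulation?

/ʈʂ/

place of articulation  voiceless  voiced  
alveolar          ts        dz      
retroflex         —         ɖʐ      
alveolo-palatal   tɕ        dʑ      
The retroflex row has no voiceless member, so the gap is the voiceless retroflex affricate /ʈʂ/.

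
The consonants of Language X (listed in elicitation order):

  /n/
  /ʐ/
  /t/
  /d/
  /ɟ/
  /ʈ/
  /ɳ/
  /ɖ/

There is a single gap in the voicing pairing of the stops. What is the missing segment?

alveolar: voiceless /t/, voiced /d/.
retroflex: voiceless /ʈ/, voiced /ɖ/.
palatal: voiceless —, voiced /ɟ/.
The palatal row has no voiceless member, so the gap is the voiceless palatal stop /c/.

/c/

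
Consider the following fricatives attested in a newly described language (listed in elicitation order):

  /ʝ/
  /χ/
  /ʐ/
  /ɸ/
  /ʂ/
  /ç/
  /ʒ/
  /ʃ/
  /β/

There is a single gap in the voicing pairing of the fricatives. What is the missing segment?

place of articulation  voiceless  voiced  
bilabial          ɸ         β       
postalveolar      ʃ         ʒ       
retroflex         ʂ         ʐ       
palatal           ç         ʝ       
uvular            χ         —       
The uvular row has no voiced member, so the gap is the voiced uvular fricative /ʁ/.

/ʁ/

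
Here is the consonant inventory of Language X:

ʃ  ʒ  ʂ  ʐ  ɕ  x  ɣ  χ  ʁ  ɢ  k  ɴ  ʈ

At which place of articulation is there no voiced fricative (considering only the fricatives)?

place of articulation  voiceless  voiced  
postalveolar      ʃ         ʒ       
retroflex         ʂ         ʐ       
alveolo-palatal   ɕ         —       
velar             x         ɣ       
uvular            χ         ʁ       
Every place of articulation has a voiced member except alveolo-palatal, where /ʑ/ would be expected.

alveolo-palatal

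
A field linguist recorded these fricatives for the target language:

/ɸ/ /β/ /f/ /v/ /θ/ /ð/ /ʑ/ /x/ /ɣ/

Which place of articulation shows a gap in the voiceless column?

alveolo-palatal

bilabial: voiceless /ɸ/, voiced /β/.
labiodental: voiceless /f/, voiced /v/.
dental: voiceless /θ/, voiced /ð/.
alveolo-palatal: voiceless —, voiced /ʑ/.
velar: voiceless /x/, voiced /ɣ/.
Every place of articulation has a voiceless member except alveolo-palatal, where /ɕ/ would be expected.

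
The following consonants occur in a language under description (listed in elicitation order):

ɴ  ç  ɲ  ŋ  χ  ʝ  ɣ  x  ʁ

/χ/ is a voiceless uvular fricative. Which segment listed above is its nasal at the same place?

The nasal at the same place is an uvular nasal — in this inventory, /ɴ/.

/ɴ/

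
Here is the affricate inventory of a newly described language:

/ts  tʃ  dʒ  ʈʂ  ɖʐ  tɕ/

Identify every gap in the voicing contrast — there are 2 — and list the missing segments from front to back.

alveolar: voiceless /ts/, voiced —.
postalveolar: voiceless /tʃ/, voiced /dʒ/.
retroflex: voiceless /ʈʂ/, voiced /ɖʐ/.
alveolo-palatal: voiceless /tɕ/, voiced —.
Gaps, from front to back: alveolar lacks voiced (/dz/); alveolo-palatal lacks voiced (/dʑ/).

/dz/, /dʑ/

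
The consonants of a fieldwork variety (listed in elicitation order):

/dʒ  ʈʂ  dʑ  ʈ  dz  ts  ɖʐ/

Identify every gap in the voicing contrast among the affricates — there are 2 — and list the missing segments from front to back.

alveolar: voiceless /ts/, voiced /dz/.
postalveolar: voiceless —, voiced /dʒ/.
retroflex: voiceless /ʈʂ/, voiced /ɖʐ/.
alveolo-palatal: voiceless —, voiced /dʑ/.
Gaps, from front to back: postalveolar lacks voiceless (/tʃ/); alveolo-palatal lacks voiceless (/tɕ/).

/tʃ/, /tɕ/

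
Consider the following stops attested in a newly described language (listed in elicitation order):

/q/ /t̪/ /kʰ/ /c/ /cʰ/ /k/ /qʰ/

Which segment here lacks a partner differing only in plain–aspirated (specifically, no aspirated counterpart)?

Palatal: /c/ ~ /cʰ/
Velar: /k/ ~ /kʰ/
Uvular: /q/ ~ /qʰ/
Dental: only /t̪/ (plain); no aspirated partner.
So /t̪/ is the unpaired segment.

/t̪/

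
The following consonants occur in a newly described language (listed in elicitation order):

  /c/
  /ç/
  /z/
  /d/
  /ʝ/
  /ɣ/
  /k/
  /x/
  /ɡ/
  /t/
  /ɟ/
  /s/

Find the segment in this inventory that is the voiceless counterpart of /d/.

/t/

/d/ is a voiced alveolar stop.
The voiceless counterpart is a voiceless alveolar stop — in this inventory, /t/.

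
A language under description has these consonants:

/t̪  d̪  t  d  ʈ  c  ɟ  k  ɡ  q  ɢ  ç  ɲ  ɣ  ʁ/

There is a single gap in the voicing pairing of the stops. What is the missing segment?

Voiceless: /t̪/ (dental), /t/ (alveolar), /ʈ/ (retroflex), /c/ (palatal), /k/ (velar), /q/ (uvular).
Voiced: /d̪/ (dental), /d/ (alveolar), /ɟ/ (palatal), /ɡ/ (velar), /ɢ/ (uvular).
The retroflex row has no voiced member, so the gap is the voiced retroflex stop /ɖ/.

/ɖ/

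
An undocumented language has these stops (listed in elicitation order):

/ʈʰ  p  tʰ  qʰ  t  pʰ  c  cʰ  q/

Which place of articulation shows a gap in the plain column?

retroflex

Plain: /p/ (bilabial), /t/ (alveolar), /c/ (palatal), /q/ (uvular).
Aspirated: /pʰ/ (bilabial), /tʰ/ (alveolar), /ʈʰ/ (retroflex), /cʰ/ (palatal), /qʰ/ (uvular).
Every place of articulation has a plain member except retroflex, where /ʈ/ would be expected.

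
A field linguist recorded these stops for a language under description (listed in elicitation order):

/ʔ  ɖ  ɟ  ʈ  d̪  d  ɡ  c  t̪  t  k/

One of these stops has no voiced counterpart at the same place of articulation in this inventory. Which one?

/ʔ/

Dental: /t̪/ ~ /d̪/
Alveolar: /t/ ~ /d/
Retroflex: /ʈ/ ~ /ɖ/
Palatal: /c/ ~ /ɟ/
Velar: /k/ ~ /ɡ/
Glottal: only /ʔ/ (voiceless); no voiced partner.
So /ʔ/ is the unpaired segment.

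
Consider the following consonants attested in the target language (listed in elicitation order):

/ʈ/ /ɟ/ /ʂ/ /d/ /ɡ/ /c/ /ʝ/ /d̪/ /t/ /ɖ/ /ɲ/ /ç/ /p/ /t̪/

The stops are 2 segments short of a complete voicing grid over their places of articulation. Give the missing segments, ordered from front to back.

/b/, /k/

Voiceless: /p/ (bilabial), /t̪/ (dental), /t/ (alveolar), /ʈ/ (retroflex), /c/ (palatal).
Voiced: /d̪/ (dental), /d/ (alveolar), /ɖ/ (retroflex), /ɟ/ (palatal), /ɡ/ (velar).
Gaps, from front to back: bilabial lacks voiced (/b/); velar lacks voiceless (/k/).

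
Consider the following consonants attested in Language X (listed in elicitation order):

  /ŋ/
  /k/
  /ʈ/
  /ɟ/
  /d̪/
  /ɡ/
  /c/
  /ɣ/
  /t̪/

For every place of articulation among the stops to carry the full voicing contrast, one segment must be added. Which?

/ɖ/

place of articulation  voiceless  voiced  
dental            t̪        d̪      
retroflex         ʈ         —       
palatal           c         ɟ       
velar             k         ɡ       
The retroflex row has no voiced member, so the gap is the voiced retroflex stop /ɖ/.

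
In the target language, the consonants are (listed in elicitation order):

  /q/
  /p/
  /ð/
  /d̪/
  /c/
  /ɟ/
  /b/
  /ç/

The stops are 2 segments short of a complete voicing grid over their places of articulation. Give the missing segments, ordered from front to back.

/t̪/, /ɢ/

Voiceless: /p/ (bilabial), /c/ (palatal), /q/ (uvular).
Voiced: /b/ (bilabial), /d̪/ (dental), /ɟ/ (palatal).
Gaps, from front to back: dental lacks voiceless (/t̪/); uvular lacks voiced (/ɢ/).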